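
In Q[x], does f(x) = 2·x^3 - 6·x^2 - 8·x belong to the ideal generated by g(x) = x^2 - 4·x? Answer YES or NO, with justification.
YES

In Q[x] the ideal (g) consists of all multiples of g, so f ∈ (g) iff g | f, i.e. iff the remainder of f on division by g is 0. Divide f by g (g is monic, so eliminate the leading term of the running remainder at each step):
  leading term 2·x^3: subtract (2·x)·g(x) = 2·x^3 - 8·x^2, leaving 2·x^2 - 8·x
  leading term 2·x^2: subtract (2)·g(x) = 2·x^2 - 8·x, leaving 0
The remainder is 0, so f(x) = g(x) · h(x) with h(x) = 2·x + 2. Hence g | f, i.e. f ∈ (g).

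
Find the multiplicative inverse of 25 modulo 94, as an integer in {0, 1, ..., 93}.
25^(−1) ≡ 79 (mod 94)

Apply the extended Euclidean algorithm to (94, 25), tracking rows (r, s, t) with s·94 + t·25 = r. Each division r_prev = q·r_cur + r_new produces the new row as (previous row) − q·(current row):
  row A: (94, 1, 0)   [1·94 + 0·25 = 94]
  row B: (25, 0, 1)   [0·94 + 1·25 = 25]
  94 = 3·25 + 19   → row C = row A − 3·row B = (19, 1, −3)   [check: 1·94 − 3·25 = 19]
  25 = 1·19 + 6   → row D = row B − 1·row C = (6, −1, 4)   [check: −1·94 + 4·25 = 6]
  19 = 3·6 + 1   → row E = row C − 3·row D = (1, 4, −15)   [check: 4·94 − 15·25 = 1]
  6 = 6·1 + 0   → remainder 0, stop. gcd = 1 (last nonzero row E).
The gcd is 1, so 25 is invertible mod 94. The last nonzero row gives 4·94 − 15·25 = 1, so t = −15. So 25^(−1) ≡ −15 ≡ 79 (mod 94). Verify: 25 · 79 = 1975 ≡ 1 (mod 94). ✓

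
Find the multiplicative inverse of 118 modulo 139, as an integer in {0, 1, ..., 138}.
118^(−1) ≡ 86 (mod 139)

Apply the extended Euclidean algorithm to (139, 118), tracking rows (r, s, t) with s·139 + t·118 = r. Each division r_prev = q·r_cur + r_new produces the new row as (previous row) − q·(current row):
  row A: (139, 1, 0)   [1·139 + 0·118 = 139]
  row B: (118, 0, 1)   [0·139 + 1·118 = 118]
  139 = 1·118 + 21   → row C = row A − 1·row B = (21, 1, −1)   [check: 1·139 − 1·118 = 21]
  118 = 5·21 + 13   → row D = row B − 5·row C = (13, −5, 6)   [check: −5·139 + 6·118 = 13]
  21 = 1·13 + 8   → row E = row C − 1·row D = (8, 6, −7)   [check: 6·139 − 7·118 = 8]
  13 = 1·8 + 5   → row F = row D − 1·row E = (5, −11, 13)   [check: −11·139 + 13·118 = 5]
  8 = 1·5 + 3   → row G = row E − 1·row F = (3, 17, −20)   [check: 17·139 − 20·118 = 3]
  5 = 1·3 + 2   → row H = row F − 1·row G = (2, −28, 33)   [check: −28·139 + 33·118 = 2]
  3 = 1·2 + 1   → row I = row G − 1·row H = (1, 45, −53)   [check: 45·139 − 53·118 = 1]
  2 = 2·1 + 0   → remainder 0, stop. gcd = 1 (last nonzero row I).
The gcd is 1, so 118 is invertible mod 139. The last nonzero row gives 45·139 − 53·118 = 1, so t = −53. So 118^(−1) ≡ −53 ≡ 86 (mod 139). Verify: 118 · 86 = 10148 ≡ 1 (mod 139). ✓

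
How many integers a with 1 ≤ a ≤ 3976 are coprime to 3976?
1680

The number of a ∈ {1, ..., 3976} with gcd(a, 3976) = 1 is by definition Euler's totient φ(3976). φ is multiplicative, with φ(p^e) = p^e − p^(e−1). Factorise 3976 = 2^3 · 7 · 71. Then
  φ(3976) = (2^3 − 2^2) · (7 − 1) · (71 − 1) = 4 · 6 · 70 = 1680.
So there are 1680 such integers.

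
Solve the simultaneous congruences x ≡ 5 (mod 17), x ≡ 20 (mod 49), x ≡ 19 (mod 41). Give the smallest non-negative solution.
The moduli 17, 49, 41 are pairwise coprime, so by the CRT there is a unique solution mod 17·49·41 = 34153.
Solve by successive substitution. Start with x ≡ 5 (mod 17).
  Combine with x ≡ 20 (mod 49): write x = 5 + 17·t and require 5 + 17·t ≡ 20 (mod 49), i.e. 17·t ≡ 20 − 5 ≡ 15 (mod 49). Since 17^(−1) ≡ 26 (mod 49), t ≡ 26·15 ≡ 47 (mod 49). So x ≡ 5 + 17·47 = 804 (mod 833).
  Combine with x ≡ 19 (mod 41): write x = 804 + 833·t and require 804 + 833·t ≡ 19 (mod 41), i.e. 833·t ≡ 19 − 804 ≡ 35 (mod 41). Since 833^(−1) ≡ 19 (mod 41) (833 ≡ 13 (mod 41)), t ≡ 19·35 ≡ 9 (mod 41). So x ≡ 804 + 833·9 = 8301 (mod 34153).
Unique solution in [0, 34153): x = 8301.

Final answer: x ≡ 8301 (mod 34153); the representative in [0, 34153) is 8301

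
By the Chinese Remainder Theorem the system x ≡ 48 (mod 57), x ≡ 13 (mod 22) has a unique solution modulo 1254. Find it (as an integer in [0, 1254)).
x ≡ 1245 (mod 1254); the representative in [0, 1254) is 1245

The moduli 57, 22 are pairwise coprime, so by the CRT there is a unique solution mod 57·22 = 1254.
Solve by successive substitution. Start with x ≡ 48 (mod 57).
  Combine with x ≡ 13 (mod 22): write x = 48 + 57·t and require 48 + 57·t ≡ 13 (mod 22), i.e. 57·t ≡ 13 − 48 ≡ 9 (mod 22). Since 57^(−1) ≡ 17 (mod 22) (57 ≡ 13 (mod 22)), t ≡ 17·9 ≡ 21 (mod 22). So x ≡ 48 + 57·21 = 1245 (mod 1254).
Unique solution in [0, 1254): x = 1245.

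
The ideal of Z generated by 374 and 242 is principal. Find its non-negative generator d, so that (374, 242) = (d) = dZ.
In the PID Z, (a, b) is generated by gcd(a, b). Compute gcd(374, 242) with the extended Euclidean algorithm, tracking rows (r, s, t) with s·374 + t·242 = r:
  row A: (374, 1, 0)   [1·374 + 0·242 = 374]
  row B: (242, 0, 1)   [0·374 + 1·242 = 242]
  374 = 1·242 + 132   → row C = row A − 1·row B = (132, 1, −1)   [check: 1·374 − 1·242 = 132]
  242 = 1·132 + 110   → row D = row B − 1·row C = (110, −1, 2)   [check: −1·374 + 2·242 = 110]
  132 = 1·110 + 22   → row E = row C − 1·row D = (22, 2, −3)   [check: 2·374 − 3·242 = 22]
  110 = 5·22 + 0   → remainder 0, stop. gcd = 22 (last nonzero row E).
So gcd(374, 242) = 22, with Bézout identity 2·374 − 3·242 = 22. Containment (⊇): the Bézout identity exhibits 22 as an element of (374, 242), giving (22) ⊆ (374, 242). Containment (⊆): since 22 | 374 and 22 | 242 (374 = 22·17, 242 = 22·11), every Z-linear combination of 374 and 242 is divisible by 22, so (374, 242) ⊆ (22). Therefore (374, 242) = (22), d = 22.

Final answer: (374, 242) = (22); d = 22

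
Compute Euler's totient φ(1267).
φ(1267) = 1080

φ is multiplicative, with φ(p^e) = p^e − p^(e−1). Factorise 1267 = 7 · 181. Then
  φ(1267) = (7 − 1) · (181 − 1) = 6 · 180 = 1080.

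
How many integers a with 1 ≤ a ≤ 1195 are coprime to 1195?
952

The number of a ∈ {1, ..., 1195} with gcd(a, 1195) = 1 is by definition Euler's totient φ(1195). φ is multiplicative, with φ(p^e) = p^e − p^(e−1). Factorise 1195 = 5 · 239. Then
  φ(1195) = (5 − 1) · (239 − 1) = 4 · 238 = 952.
So there are 952 such integers.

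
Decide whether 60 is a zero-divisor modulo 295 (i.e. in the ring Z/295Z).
gcd(60, 295) = 5 > 1, so 60 is not a unit in Z/295Z. In Z/nZ every nonzero non-unit is a zero-divisor: explicitly, take b = 295/gcd = 59 ≠ 0 (mod 295); then 60·59 = 3540 = 12·295, i.e. 60·59 ≡ 0 (mod 295). So 60 is a zero-divisor.

Final answer: YES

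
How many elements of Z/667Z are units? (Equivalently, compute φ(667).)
Z/667Z has φ(667) = 616 units

An element a ∈ Z/667Z is a unit iff gcd(a, 667) = 1, so the number of units is φ(667). φ is multiplicative, with φ(p^e) = p^e − p^(e−1). Factorise 667 = 23 · 29. Then
  φ(667) = (23 − 1) · (29 − 1) = 22 · 28 = 616.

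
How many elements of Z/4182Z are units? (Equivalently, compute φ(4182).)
An element a ∈ Z/4182Z is a unit iff gcd(a, 4182) = 1, so the number of units is φ(4182). φ is multiplicative, with φ(p^e) = p^e − p^(e−1). Factorise 4182 = 2 · 3 · 17 · 41. Then
  φ(4182) = (2 − 1) · (3 − 1) · (17 − 1) · (41 − 1) = 1 · 2 · 16 · 40 = 1280.

Final answer: Z/4182Z has φ(4182) = 1280 units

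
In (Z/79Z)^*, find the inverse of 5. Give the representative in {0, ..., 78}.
Apply the extended Euclidean algorithm to (79, 5), tracking rows (r, s, t) with s·79 + t·5 = r. Each division r_prev = q·r_cur + r_new produces the new row as (previous row) − q·(current row):
  row A: (79, 1, 0)   [1·79 + 0·5 = 79]
  row B: (5, 0, 1)   [0·79 + 1·5 = 5]
  79 = 15·5 + 4   → row C = row A − 15·row B = (4, 1, −15)   [check: 1·79 − 15·5 = 4]
  5 = 1·4 + 1   → row D = row B − 1·row C = (1, −1, 16)   [check: −1·79 + 16·5 = 1]
  4 = 4·1 + 0   → remainder 0, stop. gcd = 1 (last nonzero row D).
The gcd is 1, so 5 is invertible mod 79. The last nonzero row gives −1·79 + 16·5 = 1, so t = 16. So 5^(−1) ≡ 16 (mod 79). Verify: 5 · 16 = 80 ≡ 1 (mod 79). ✓

Final answer: 5^(−1) ≡ 16 (mod 79)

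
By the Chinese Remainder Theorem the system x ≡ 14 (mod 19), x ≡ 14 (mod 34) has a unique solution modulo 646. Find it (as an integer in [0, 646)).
x ≡ 14 (mod 646); the representative in [0, 646) is 14

The moduli 19, 34 are pairwise coprime, so by the CRT there is a unique solution mod 19·34 = 646.
Solve by successive substitution. Start with x ≡ 14 (mod 19).
  Combine with x ≡ 14 (mod 34): write x = 14 + 19·t and require 14 + 19·t ≡ 14 (mod 34), i.e. 19·t ≡ 14 − 14 ≡ 0 (mod 34). Since 19^(−1) ≡ 9 (mod 34), t ≡ 9·0 ≡ 0 (mod 34). So x ≡ 14 + 19·0 = 14 (mod 646).
Unique solution in [0, 646): x = 14.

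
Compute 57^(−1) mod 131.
Apply the extended Euclidean algorithm to (131, 57), tracking rows (r, s, t) with s·131 + t·57 = r. Each division r_prev = q·r_cur + r_new produces the new row as (previous row) − q·(current row):
  row A: (131, 1, 0)   [1·131 + 0·57 = 131]
  row B: (57, 0, 1)   [0·131 + 1·57 = 57]
  131 = 2·57 + 17   → row C = row A − 2·row B = (17, 1, −2)   [check: 1·131 − 2·57 = 17]
  57 = 3·17 + 6   → row D = row B − 3·row C = (6, −3, 7)   [check: −3·131 + 7·57 = 6]
  17 = 2·6 + 5   → row E = row C − 2·row D = (5, 7, −16)   [check: 7·131 − 16·57 = 5]
  6 = 1·5 + 1   → row F = row D − 1·row E = (1, −10, 23)   [check: −10·131 + 23·57 = 1]
  5 = 5·1 + 0   → remainder 0, stop. gcd = 1 (last nonzero row F).
The gcd is 1, so 57 is invertible mod 131. The last nonzero row gives −10·131 + 23·57 = 1, so t = 23. So 57^(−1) ≡ 23 (mod 131). Verify: 57 · 23 = 1311 ≡ 1 (mod 131). ✓

Final answer: 57^(−1) ≡ 23 (mod 131)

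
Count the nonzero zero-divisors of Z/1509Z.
Z/1509Z has 504 nonzero zero-divisors

In Z/1509Z each nonzero element is either a unit (gcd with 1509 is 1) or a zero-divisor (gcd > 1). The number of units is φ(1509): factorise 1509 = 3 · 503, so φ(1509) = (3 − 1) · (503 − 1) = 2 · 502 = 1004. The nonzero elements number 1509 − 1 = 1508. Hence the nonzero zero-divisors number 1508 − 1004 = 504.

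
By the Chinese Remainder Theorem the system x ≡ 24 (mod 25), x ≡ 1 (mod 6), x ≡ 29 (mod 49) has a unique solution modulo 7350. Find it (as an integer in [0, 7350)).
x ≡ 3949 (mod 7350); the representative in [0, 7350) is 3949

The moduli 25, 6, 49 are pairwise coprime, so by the CRT there is a unique solution mod 25·6·49 = 7350.
Solve by successive substitution. Start with x ≡ 24 (mod 25).
  Combine with x ≡ 1 (mod 6): write x = 24 + 25·t and require 24 + 25·t ≡ 1 (mod 6), i.e. 25·t ≡ 1 − 24 ≡ 1 (mod 6). Since 25^(−1) ≡ 1 (mod 6) (25 ≡ 1 (mod 6)), t ≡ 1·1 ≡ 1 (mod 6). So x ≡ 24 + 25·1 = 49 (mod 150).
  Combine with x ≡ 29 (mod 49): write x = 49 + 150·t and require 49 + 150·t ≡ 29 (mod 49), i.e. 150·t ≡ 29 − 49 ≡ 29 (mod 49). Since 150^(−1) ≡ 33 (mod 49) (150 ≡ 3 (mod 49)), t ≡ 33·29 ≡ 26 (mod 49). So x ≡ 49 + 150·26 = 3949 (mod 7350).
Unique solution in [0, 7350): x = 3949.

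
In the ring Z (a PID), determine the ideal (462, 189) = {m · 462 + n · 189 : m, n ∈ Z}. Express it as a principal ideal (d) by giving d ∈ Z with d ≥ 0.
In the PID Z, (a, b) is generated by gcd(a, b). Compute gcd(462, 189) with the extended Euclidean algorithm, tracking rows (r, s, t) with s·462 + t·189 = r:
  row A: (462, 1, 0)   [1·462 + 0·189 = 462]
  row B: (189, 0, 1)   [0·462 + 1·189 = 189]
  462 = 2·189 + 84   → row C = row A − 2·row B = (84, 1, −2)   [check: 1·462 − 2·189 = 84]
  189 = 2·84 + 21   → row D = row B − 2·row C = (21, −2, 5)   [check: −2·462 + 5·189 = 21]
  84 = 4·21 + 0   → remainder 0, stop. gcd = 21 (last nonzero row D).
So gcd(462, 189) = 21, with Bézout identity −2·462 + 5·189 = 21. Containment (⊇): the Bézout identity exhibits 21 as an element of (462, 189), giving (21) ⊆ (462, 189). Containment (⊆): since 21 | 462 and 21 | 189 (462 = 21·22, 189 = 21·9), every Z-linear combination of 462 and 189 is divisible by 21, so (462, 189) ⊆ (21). Therefore (462, 189) = (21), d = 21.

Final answer: (462, 189) = (21); d = 21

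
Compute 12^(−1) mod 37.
12^(−1) ≡ 34 (mod 37)

Apply the extended Euclidean algorithm to (37, 12), tracking rows (r, s, t) with s·37 + t·12 = r. Each division r_prev = q·r_cur + r_new produces the new row as (previous row) − q·(current row):
  row A: (37, 1, 0)   [1·37 + 0·12 = 37]
  row B: (12, 0, 1)   [0·37 + 1·12 = 12]
  37 = 3·12 + 1   → row C = row A − 3·row B = (1, 1, −3)   [check: 1·37 − 3·12 = 1]
  12 = 12·1 + 0   → remainder 0, stop. gcd = 1 (last nonzero row C).
The gcd is 1, so 12 is invertible mod 37. The last nonzero row gives 1·37 − 3·12 = 1, so t = −3. So 12^(−1) ≡ −3 ≡ 34 (mod 37). Verify: 12 · 34 = 408 ≡ 1 (mod 37). ✓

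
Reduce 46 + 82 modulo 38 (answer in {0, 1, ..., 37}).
14

Reduce the summands first: 46 ≡ 8, 82 ≡ 6 (mod 38), so 46 + 82 ≡ 8 + 6 (mod 38). 8 + 6 = 14; 14 = 0·38 + 14, so (46 + 82) mod 38 = 14.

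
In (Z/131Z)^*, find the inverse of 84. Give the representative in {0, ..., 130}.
Apply the extended Euclidean algorithm to (131, 84), tracking rows (r, s, t) with s·131 + t·84 = r. Each division r_prev = q·r_cur + r_new produces the new row as (previous row) − q·(current row):
  row A: (131, 1, 0)   [1·131 + 0·84 = 131]
  row B: (84, 0, 1)   [0·131 + 1·84 = 84]
  131 = 1·84 + 47   → row C = row A − 1·row B = (47, 1, −1)   [check: 1·131 − 1·84 = 47]
  84 = 1·47 + 37   → row D = row B − 1·row C = (37, −1, 2)   [check: −1·131 + 2·84 = 37]
  47 = 1·37 + 10   → row E = row C − 1·row D = (10, 2, −3)   [check: 2·131 − 3·84 = 10]
  37 = 3·10 + 7   → row F = row D − 3·row E = (7, −7, 11)   [check: −7·131 + 11·84 = 7]
  10 = 1·7 + 3   → row G = row E − 1·row F = (3, 9, −14)   [check: 9·131 − 14·84 = 3]
  7 = 2·3 + 1   → row H = row F − 2·row G = (1, −25, 39)   [check: −25·131 + 39·84 = 1]
  3 = 3·1 + 0   → remainder 0, stop. gcd = 1 (last nonzero row H).
The gcd is 1, so 84 is invertible mod 131. The last nonzero row gives −25·131 + 39·84 = 1, so t = 39. So 84^(−1) ≡ 39 (mod 131). Verify: 84 · 39 = 3276 ≡ 1 (mod 131). ✓

Final answer: 84^(−1) ≡ 39 (mod 131)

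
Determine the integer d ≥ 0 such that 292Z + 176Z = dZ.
(292, 176) = (4); d = 4

In the PID Z, (a, b) is generated by gcd(a, b). Compute gcd(292, 176) with the extended Euclidean algorithm, tracking rows (r, s, t) with s·292 + t·176 = r:
  row A: (292, 1, 0)   [1·292 + 0·176 = 292]
  row B: (176, 0, 1)   [0·292 + 1·176 = 176]
  292 = 1·176 + 116   → row C = row A − 1·row B = (116, 1, −1)   [check: 1·292 − 1·176 = 116]
  176 = 1·116 + 60   → row D = row B − 1·row C = (60, −1, 2)   [check: −1·292 + 2·176 = 60]
  116 = 1·60 + 56   → row E = row C − 1·row D = (56, 2, −3)   [check: 2·292 − 3·176 = 56]
  60 = 1·56 + 4   → row F = row D − 1·row E = (4, −3, 5)   [check: −3·292 + 5·176 = 4]
  56 = 14·4 + 0   → remainder 0, stop. gcd = 4 (last nonzero row F).
So gcd(292, 176) = 4, with Bézout identity −3·292 + 5·176 = 4. Containment (⊇): the Bézout identity exhibits 4 as an element of (292, 176), giving (4) ⊆ (292, 176). Containment (⊆): since 4 | 292 and 4 | 176 (292 = 4·73, 176 = 4·44), every Z-linear combination of 292 and 176 is divisible by 4, so (292, 176) ⊆ (4). Therefore (292, 176) = (4), d = 4.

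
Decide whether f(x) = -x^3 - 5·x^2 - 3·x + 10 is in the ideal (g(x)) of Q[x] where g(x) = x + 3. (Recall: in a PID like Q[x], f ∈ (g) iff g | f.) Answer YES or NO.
In Q[x] the ideal (g) consists of all multiples of g, so f ∈ (g) iff g | f, i.e. iff the remainder of f on division by g is 0. Divide f by g (g is monic, so eliminate the leading term of the running remainder at each step):
  leading term -x^3: subtract (-x^2)·g(x) = -x^3 - 3·x^2, leaving -2·x^2 - 3·x + 10
  leading term -2·x^2: subtract (-2·x)·g(x) = -2·x^2 - 6·x, leaving 3·x + 10
  leading term 3·x: subtract (3)·g(x) = 3·x + 9, leaving 1
The remainder r(x) = 1 ≠ 0 (and deg r < deg g), so g ∤ f, i.e. f ∉ (g).

Final answer: NO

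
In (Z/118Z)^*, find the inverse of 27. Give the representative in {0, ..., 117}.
Apply the extended Euclidean algorithm to (118, 27), tracking rows (r, s, t) with s·118 + t·27 = r. Each division r_prev = q·r_cur + r_new produces the new row as (previous row) − q·(current row):
  row A: (118, 1, 0)   [1·118 + 0·27 = 118]
  row B: (27, 0, 1)   [0·118 + 1·27 = 27]
  118 = 4·27 + 10   → row C = row A − 4·row B = (10, 1, −4)   [check: 1·118 − 4·27 = 10]
  27 = 2·10 + 7   → row D = row B − 2·row C = (7, −2, 9)   [check: −2·118 + 9·27 = 7]
  10 = 1·7 + 3   → row E = row C − 1·row D = (3, 3, −13)   [check: 3·118 − 13·27 = 3]
  7 = 2·3 + 1   → row F = row D − 2·row E = (1, −8, 35)   [check: −8·118 + 35·27 = 1]
  3 = 3·1 + 0   → remainder 0, stop. gcd = 1 (last nonzero row F).
The gcd is 1, so 27 is invertible mod 118. The last nonzero row gives −8·118 + 35·27 = 1, so t = 35. So 27^(−1) ≡ 35 (mod 118). Verify: 27 · 35 = 945 ≡ 1 (mod 118). ✓

Final answer: 27^(−1) ≡ 35 (mod 118)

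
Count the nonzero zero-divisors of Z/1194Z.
In Z/1194Z each nonzero element is either a unit (gcd with 1194 is 1) or a zero-divisor (gcd > 1). The number of units is φ(1194): factorise 1194 = 2 · 3 · 199, so φ(1194) = (2 − 1) · (3 − 1) · (199 − 1) = 1 · 2 · 198 = 396. The nonzero elements number 1194 − 1 = 1193. Hence the nonzero zero-divisors number 1193 − 396 = 797.

Final answer: Z/1194Z has 797 nonzero zero-divisors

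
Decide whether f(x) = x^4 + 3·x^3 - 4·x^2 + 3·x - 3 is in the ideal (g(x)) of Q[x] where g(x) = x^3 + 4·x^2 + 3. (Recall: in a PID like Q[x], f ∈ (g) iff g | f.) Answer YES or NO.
In Q[x] the ideal (g) consists of all multiples of g, so f ∈ (g) iff g | f, i.e. iff the remainder of f on division by g is 0. Divide f by g (g is monic, so eliminate the leading term of the running remainder at each step):
  leading term x^4: subtract (x)·g(x) = x^4 + 4·x^3 + 3·x, leaving -x^3 - 4·x^2 - 3
  leading term -x^3: subtract (-1)·g(x) = -x^3 - 4·x^2 - 3, leaving 0
The remainder is 0, so f(x) = g(x) · h(x) with h(x) = x - 1. Hence g | f, i.e. f ∈ (g).

Final answer: YES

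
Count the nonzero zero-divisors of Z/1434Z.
Z/1434Z has 957 nonzero zero-divisors

In Z/1434Z each nonzero element is either a unit (gcd with 1434 is 1) or a zero-divisor (gcd > 1). The number of units is φ(1434): factorise 1434 = 2 · 3 · 239, so φ(1434) = (2 − 1) · (3 − 1) · (239 − 1) = 1 · 2 · 238 = 476. The nonzero elements number 1434 − 1 = 1433. Hence the nonzero zero-divisors number 1433 − 476 = 957.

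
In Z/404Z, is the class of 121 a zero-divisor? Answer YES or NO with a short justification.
gcd(121, 404) = 1, so 121 is a unit in Z/404Z (it has a multiplicative inverse). A unit cannot be a zero-divisor: if 121·b ≡ 0 then multiplying both sides by 121^(−1) gives b ≡ 0. So 121 is not a zero-divisor.

Final answer: NO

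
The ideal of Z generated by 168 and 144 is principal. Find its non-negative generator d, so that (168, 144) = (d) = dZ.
(168, 144) = (24); d = 24

In the PID Z, (a, b) is generated by gcd(a, b). Compute gcd(168, 144) with the extended Euclidean algorithm, tracking rows (r, s, t) with s·168 + t·144 = r:
  row A: (168, 1, 0)   [1·168 + 0·144 = 168]
  row B: (144, 0, 1)   [0·168 + 1·144 = 144]
  168 = 1·144 + 24   → row C = row A − 1·row B = (24, 1, −1)   [check: 1·168 − 1·144 = 24]
  144 = 6·24 + 0   → remainder 0, stop. gcd = 24 (last nonzero row C).
So gcd(168, 144) = 24, with Bézout identity 1·168 − 1·144 = 24. Containment (⊇): the Bézout identity exhibits 24 as an element of (168, 144), giving (24) ⊆ (168, 144). Containment (⊆): since 24 | 168 and 24 | 144 (168 = 24·7, 144 = 24·6), every Z-linear combination of 168 and 144 is divisible by 24, so (168, 144) ⊆ (24). Therefore (168, 144) = (24), d = 24.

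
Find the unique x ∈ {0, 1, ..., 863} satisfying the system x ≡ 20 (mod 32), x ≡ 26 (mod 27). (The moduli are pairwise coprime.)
x ≡ 404 (mod 864); the representative in [0, 864) is 404

The moduli 32, 27 are pairwise coprime, so by the CRT there is a unique solution mod 32·27 = 864.
Solve by successive substitution. Start with x ≡ 20 (mod 32).
  Combine with x ≡ 26 (mod 27): write x = 20 + 32·t and require 20 + 32·t ≡ 26 (mod 27), i.e. 32·t ≡ 26 − 20 ≡ 6 (mod 27). Since 32^(−1) ≡ 11 (mod 27) (32 ≡ 5 (mod 27)), t ≡ 11·6 ≡ 12 (mod 27). So x ≡ 20 + 32·12 = 404 (mod 864).
Unique solution in [0, 864): x = 404.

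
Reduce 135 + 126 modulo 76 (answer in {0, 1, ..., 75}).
33

Reduce the summands first: 135 ≡ 59, 126 ≡ 50 (mod 76), so 135 + 126 ≡ 59 + 50 (mod 76). 59 + 50 = 109; 109 = 1·76 + 33, so (135 + 126) mod 76 = 33.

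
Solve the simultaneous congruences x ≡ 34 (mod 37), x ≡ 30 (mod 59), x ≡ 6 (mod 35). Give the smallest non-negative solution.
x ≡ 57791 (mod 76405); the representative in [0, 76405) is 57791

The moduli 37, 59, 35 are pairwise coprime, so by the CRT there is a unique solution mod 37·59·35 = 76405.
Solve by successive substitution. Start with x ≡ 34 (mod 37).
  Combine with x ≡ 30 (mod 59): write x = 34 + 37·t and require 34 + 37·t ≡ 30 (mod 59), i.e. 37·t ≡ 30 − 34 ≡ 55 (mod 59). Since 37^(−1) ≡ 8 (mod 59), t ≡ 8·55 ≡ 27 (mod 59). So x ≡ 34 + 37·27 = 1033 (mod 2183).
  Combine with x ≡ 6 (mod 35): write x = 1033 + 2183·t and require 1033 + 2183·t ≡ 6 (mod 35), i.e. 2183·t ≡ 6 − 1033 ≡ 23 (mod 35). Since 2183^(−1) ≡ 27 (mod 35) (2183 ≡ 13 (mod 35)), t ≡ 27·23 ≡ 26 (mod 35). So x ≡ 1033 + 2183·26 = 57791 (mod 76405).
Unique solution in [0, 76405): x = 57791.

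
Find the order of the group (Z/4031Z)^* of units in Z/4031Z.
|(Z/4031Z)^*| = 3864

(Z/4031Z)^* consists of the classes a with gcd(a, 4031) = 1, so its order is φ(4031). φ is multiplicative, with φ(p^e) = p^e − p^(e−1). Factorise 4031 = 29 · 139. Then
  φ(4031) = (29 − 1) · (139 − 1) = 28 · 138 = 3864.
Thus |(Z/4031Z)^*| = 3864.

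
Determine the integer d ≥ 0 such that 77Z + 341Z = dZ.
In the PID Z, (a, b) is generated by gcd(a, b). Compute gcd(341, 77) with the extended Euclidean algorithm, tracking rows (r, s, t) with s·341 + t·77 = r:
  row A: (341, 1, 0)   [1·341 + 0·77 = 341]
  row B: (77, 0, 1)   [0·341 + 1·77 = 77]
  341 = 4·77 + 33   → row C = row A − 4·row B = (33, 1, −4)   [check: 1·341 − 4·77 = 33]
  77 = 2·33 + 11   → row D = row B − 2·row C = (11, −2, 9)   [check: −2·341 + 9·77 = 11]
  33 = 3·11 + 0   → remainder 0, stop. gcd = 11 (last nonzero row D).
So gcd(77, 341) = 11, with Bézout identity −2·341 + 9·77 = 11. Containment (⊇): the Bézout identity exhibits 11 as an element of (77, 341), giving (11) ⊆ (77, 341). Containment (⊆): since 11 | 77 and 11 | 341 (77 = 11·7, 341 = 11·31), every Z-linear combination of 77 and 341 is divisible by 11, so (77, 341) ⊆ (11). Therefore (77, 341) = (11), d = 11.

Final answer: (77, 341) = (11); d = 11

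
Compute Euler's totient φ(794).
φ(794) = 396

φ is multiplicative, with φ(p^e) = p^e − p^(e−1). Factorise 794 = 2 · 397. Then
  φ(794) = (2 − 1) · (397 − 1) = 1 · 396 = 396.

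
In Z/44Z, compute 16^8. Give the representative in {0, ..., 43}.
Use repeated squaring. Binary(8) = 1000. Walk through the bits of the exponent 8 left-to-right: at each bit after the leading one, square the running value, then multiply by 16 if the bit is 1 (always reducing mod 44):
  bit 1 = 1 (leading): start with 16.
  bit 2 = 0: square 16^2 = 256 ≡ 36 (mod 44).
  bit 3 = 0: square 36^2 = 1296 ≡ 20 (mod 44).
  bit 4 = 0: square 20^2 = 400 ≡ 4 (mod 44).
Final value: 16^8 ≡ 4 (mod 44).

Final answer: 4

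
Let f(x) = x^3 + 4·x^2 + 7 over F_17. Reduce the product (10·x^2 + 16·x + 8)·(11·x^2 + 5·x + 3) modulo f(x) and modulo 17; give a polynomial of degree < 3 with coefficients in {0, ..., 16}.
a · b ≡ 15·x + 9 (mod f(x))

Multiply as integer polynomials: a · b = 110·x^4 + 226·x^3 + 198·x^2 + 88·x + 24. Reducing coefficients mod 17: a · b ≡ 8·x^4 + 5·x^3 + 11·x^2 + 3·x + 7. Now divide by f(x) = x^3 + 4·x^2 + 7 in F_17[x], eliminating the leading term at each step:
  leading term 8·x^4: subtract (8·x)·f(x) = 8·x^4 + 15·x^3 + 5·x, leaving 7·x^3 + 11·x^2 + 15·x + 7 (coefficients mod 17)
  leading term 7·x^3: subtract (7)·f(x) = 7·x^3 + 11·x^2 + 15, leaving 15·x + 9 (coefficients mod 17)
The degree is now < 3, so this is the remainder. Hence a · b ≡ 15·x + 9 in F_17[x]/(f).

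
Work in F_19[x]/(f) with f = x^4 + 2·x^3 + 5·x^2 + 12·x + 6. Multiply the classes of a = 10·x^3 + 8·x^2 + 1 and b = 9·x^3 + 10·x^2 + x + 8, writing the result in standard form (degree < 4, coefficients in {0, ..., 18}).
a · b ≡ 11·x^3 + x^2 + 16·x + 1 (mod f(x))

Multiply as integer polynomials: a · b = 90·x^6 + 172·x^5 + 90·x^4 + 97·x^3 + 74·x^2 + x + 8. Reducing coefficients mod 19: a · b ≡ 14·x^6 + x^5 + 14·x^4 + 2·x^3 + 17·x^2 + x + 8. Now divide by f(x) = x^4 + 2·x^3 + 5·x^2 + 12·x + 6 in F_19[x], eliminating the leading term at each step:
  leading term 14·x^6: subtract (14·x^2)·f(x) = 14·x^6 + 9·x^5 + 13·x^4 + 16·x^3 + 8·x^2, leaving 11·x^5 + x^4 + 5·x^3 + 9·x^2 + x + 8 (coefficients mod 19)
  leading term 11·x^5: subtract (11·x)·f(x) = 11·x^5 + 3·x^4 + 17·x^3 + 18·x^2 + 9·x, leaving 17·x^4 + 7·x^3 + 10·x^2 + 11·x + 8 (coefficients mod 19)
  leading term 17·x^4: subtract (17)·f(x) = 17·x^4 + 15·x^3 + 9·x^2 + 14·x + 7, leaving 11·x^3 + x^2 + 16·x + 1 (coefficients mod 19)
The degree is now < 4, so this is the remainder. Hence a · b ≡ 11·x^3 + x^2 + 16·x + 1 in F_19[x]/(f).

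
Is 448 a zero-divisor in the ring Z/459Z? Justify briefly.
NO

gcd(448, 459) = 1, so 448 is a unit in Z/459Z (it has a multiplicative inverse). A unit cannot be a zero-divisor: if 448·b ≡ 0 then multiplying both sides by 448^(−1) gives b ≡ 0. So 448 is not a zero-divisor.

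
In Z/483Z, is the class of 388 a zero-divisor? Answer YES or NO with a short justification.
NO

gcd(388, 483) = 1, so 388 is a unit in Z/483Z (it has a multiplicative inverse). A unit cannot be a zero-divisor: if 388·b ≡ 0 then multiplying both sides by 388^(−1) gives b ≡ 0. So 388 is not a zero-divisor.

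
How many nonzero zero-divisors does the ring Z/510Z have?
Z/510Z has 381 nonzero zero-divisors

In Z/510Z each nonzero element is either a unit (gcd with 510 is 1) or a zero-divisor (gcd > 1). The number of units is φ(510): factorise 510 = 2 · 3 · 5 · 17, so φ(510) = (2 − 1) · (3 − 1) · (5 − 1) · (17 − 1) = 1 · 2 · 4 · 16 = 128. The nonzero elements number 510 − 1 = 509. Hence the nonzero zero-divisors number 509 − 128 = 381.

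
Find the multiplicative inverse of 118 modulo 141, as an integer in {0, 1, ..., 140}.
118^(−1) ≡ 49 (mod 141)

Apply the extended Euclidean algorithm to (141, 118), tracking rows (r, s, t) with s·141 + t·118 = r. Each division r_prev = q·r_cur + r_new produces the new row as (previous row) − q·(current row):
  row A: (141, 1, 0)   [1·141 + 0·118 = 141]
  row B: (118, 0, 1)   [0·141 + 1·118 = 118]
  141 = 1·118 + 23   → row C = row A − 1·row B = (23, 1, −1)   [check: 1·141 − 1·118 = 23]
  118 = 5·23 + 3   → row D = row B − 5·row C = (3, −5, 6)   [check: −5·141 + 6·118 = 3]
  23 = 7·3 + 2   → row E = row C − 7·row D = (2, 36, −43)   [check: 36·141 − 43·118 = 2]
  3 = 1·2 + 1   → row F = row D − 1·row E = (1, −41, 49)   [check: −41·141 + 49·118 = 1]
  2 = 2·1 + 0   → remainder 0, stop. gcd = 1 (last nonzero row F).
The gcd is 1, so 118 is invertible mod 141. The last nonzero row gives −41·141 + 49·118 = 1, so t = 49. So 118^(−1) ≡ 49 (mod 141). Verify: 118 · 49 = 5782 ≡ 1 (mod 141). ✓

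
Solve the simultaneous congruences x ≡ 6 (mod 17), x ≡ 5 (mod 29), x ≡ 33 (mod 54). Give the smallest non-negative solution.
The moduli 17, 29, 54 are pairwise coprime, so by the CRT there is a unique solution mod 17·29·54 = 26622.
Solve by successive substitution. Start with x ≡ 6 (mod 17).
  Combine with x ≡ 5 (mod 29): write x = 6 + 17·t and require 6 + 17·t ≡ 5 (mod 29), i.e. 17·t ≡ 5 − 6 ≡ 28 (mod 29). Since 17^(−1) ≡ 12 (mod 29), t ≡ 12·28 ≡ 17 (mod 29). So x ≡ 6 + 17·17 = 295 (mod 493).
  Combine with x ≡ 33 (mod 54): write x = 295 + 493·t and require 295 + 493·t ≡ 33 (mod 54), i.e. 493·t ≡ 33 − 295 ≡ 8 (mod 54). Since 493^(−1) ≡ 31 (mod 54) (493 ≡ 7 (mod 54)), t ≡ 31·8 ≡ 32 (mod 54). So x ≡ 295 + 493·32 = 16071 (mod 26622).
Unique solution in [0, 26622): x = 16071.

Final answer: x ≡ 16071 (mod 26622); the representative in [0, 26622) is 16071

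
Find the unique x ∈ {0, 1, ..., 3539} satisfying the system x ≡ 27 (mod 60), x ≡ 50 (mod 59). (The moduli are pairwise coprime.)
The moduli 60, 59 are pairwise coprime, so by the CRT there is a unique solution mod 60·59 = 3540.
Solve by successive substitution. Start with x ≡ 27 (mod 60).
  Combine with x ≡ 50 (mod 59): write x = 27 + 60·t and require 27 + 60·t ≡ 50 (mod 59), i.e. 60·t ≡ 50 − 27 ≡ 23 (mod 59). Since 60^(−1) ≡ 1 (mod 59) (60 ≡ 1 (mod 59)), t ≡ 1·23 ≡ 23 (mod 59). So x ≡ 27 + 60·23 = 1407 (mod 3540).
Unique solution in [0, 3540): x = 1407.

Final answer: x ≡ 1407 (mod 3540); the representative in [0, 3540) is 1407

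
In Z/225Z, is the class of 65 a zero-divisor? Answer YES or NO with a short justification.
YES

gcd(65, 225) = 5 > 1, so 65 is not a unit in Z/225Z. In Z/nZ every nonzero non-unit is a zero-divisor: explicitly, take b = 225/gcd = 45 ≠ 0 (mod 225); then 65·45 = 2925 = 13·225, i.e. 65·45 ≡ 0 (mod 225). So 65 is a zero-divisor.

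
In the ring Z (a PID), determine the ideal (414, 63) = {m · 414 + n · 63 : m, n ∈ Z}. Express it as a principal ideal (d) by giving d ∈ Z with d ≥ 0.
(414, 63) = (9); d = 9

In the PID Z, (a, b) is generated by gcd(a, b). Compute gcd(414, 63) with the extended Euclidean algorithm, tracking rows (r, s, t) with s·414 + t·63 = r:
  row A: (414, 1, 0)   [1·414 + 0·63 = 414]
  row B: (63, 0, 1)   [0·414 + 1·63 = 63]
  414 = 6·63 + 36   → row C = row A − 6·row B = (36, 1, −6)   [check: 1·414 − 6·63 = 36]
  63 = 1·36 + 27   → row D = row B − 1·row C = (27, −1, 7)   [check: −1·414 + 7·63 = 27]
  36 = 1·27 + 9   → row E = row C − 1·row D = (9, 2, −13)   [check: 2·414 − 13·63 = 9]
  27 = 3·9 + 0   → remainder 0, stop. gcd = 9 (last nonzero row E).
So gcd(414, 63) = 9, with Bézout identity 2·414 − 13·63 = 9. Containment (⊇): the Bézout identity exhibits 9 as an element of (414, 63), giving (9) ⊆ (414, 63). Containment (⊆): since 9 | 414 and 9 | 63 (414 = 9·46, 63 = 9·7), every Z-linear combination of 414 and 63 is divisible by 9, so (414, 63) ⊆ (9). Therefore (414, 63) = (9), d = 9.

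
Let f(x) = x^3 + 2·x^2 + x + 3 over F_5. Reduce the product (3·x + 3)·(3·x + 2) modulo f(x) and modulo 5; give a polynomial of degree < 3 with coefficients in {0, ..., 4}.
a · b ≡ 4·x^2 + 1 (mod f(x))

Multiply as integer polynomials: a · b = 9·x^2 + 15·x + 6. Reducing coefficients mod 5: a · b ≡ 4·x^2 + 1. This already has degree < 3, so no reduction by f is needed. Hence a · b ≡ 4·x^2 + 1 in F_5[x]/(f).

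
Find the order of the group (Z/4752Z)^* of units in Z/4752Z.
|(Z/4752Z)^*| = 1440

(Z/4752Z)^* consists of the classes a with gcd(a, 4752) = 1, so its order is φ(4752). φ is multiplicative, with φ(p^e) = p^e − p^(e−1). Factorise 4752 = 2^4 · 3^3 · 11. Then
  φ(4752) = (2^4 − 2^3) · (3^3 − 3^2) · (11 − 1) = 8 · 18 · 10 = 1440.
Thus |(Z/4752Z)^*| = 1440.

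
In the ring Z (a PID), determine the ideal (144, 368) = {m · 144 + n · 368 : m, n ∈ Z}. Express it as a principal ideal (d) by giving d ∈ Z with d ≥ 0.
(144, 368) = (16); d = 16

In the PID Z, (a, b) is generated by gcd(a, b). Compute gcd(368, 144) with the extended Euclidean algorithm, tracking rows (r, s, t) with s·368 + t·144 = r:
  row A: (368, 1, 0)   [1·368 + 0·144 = 368]
  row B: (144, 0, 1)   [0·368 + 1·144 = 144]
  368 = 2·144 + 80   → row C = row A − 2·row B = (80, 1, −2)   [check: 1·368 − 2·144 = 80]
  144 = 1·80 + 64   → row D = row B − 1·row C = (64, −1, 3)   [check: −1·368 + 3·144 = 64]
  80 = 1·64 + 16   → row E = row C − 1·row D = (16, 2, −5)   [check: 2·368 − 5·144 = 16]
  64 = 4·16 + 0   → remainder 0, stop. gcd = 16 (last nonzero row E).
So gcd(144, 368) = 16, with Bézout identity 2·368 − 5·144 = 16. Containment (⊇): the Bézout identity exhibits 16 as an element of (144, 368), giving (16) ⊆ (144, 368). Containment (⊆): since 16 | 144 and 16 | 368 (144 = 16·9, 368 = 16·23), every Z-linear combination of 144 and 368 is divisible by 16, so (144, 368) ⊆ (16). Therefore (144, 368) = (16), d = 16.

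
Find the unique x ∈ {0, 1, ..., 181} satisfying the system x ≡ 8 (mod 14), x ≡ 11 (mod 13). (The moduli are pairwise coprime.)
The moduli 14, 13 are pairwise coprime, so by the CRT there is a unique solution mod 14·13 = 182.
Solve by successive substitution. Start with x ≡ 8 (mod 14).
  Combine with x ≡ 11 (mod 13): write x = 8 + 14·t and require 8 + 14·t ≡ 11 (mod 13), i.e. 14·t ≡ 11 − 8 ≡ 3 (mod 13). Since 14^(−1) ≡ 1 (mod 13) (14 ≡ 1 (mod 13)), t ≡ 1·3 ≡ 3 (mod 13). So x ≡ 8 + 14·3 = 50 (mod 182).
Unique solution in [0, 182): x = 50.

Final answer: x ≡ 50 (mod 182); the representative in [0, 182) is 50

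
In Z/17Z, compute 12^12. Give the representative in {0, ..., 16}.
4

Use repeated squaring. Binary(12) = 1100. Walk through the bits of the exponent 12 left-to-right: at each bit after the leading one, square the running value, then multiply by 12 if the bit is 1 (always reducing mod 17):
  bit 1 = 1 (leading): start with 12.
  bit 2 = 1: square 12^2 = 144 ≡ 8; bit is 1, so multiply 8·12 = 96 ≡ 11 (mod 17).
  bit 3 = 0: square 11^2 = 121 ≡ 2 (mod 17).
  bit 4 = 0: square 2^2 = 4 (mod 17).
Final value: 12^12 ≡ 4 (mod 17).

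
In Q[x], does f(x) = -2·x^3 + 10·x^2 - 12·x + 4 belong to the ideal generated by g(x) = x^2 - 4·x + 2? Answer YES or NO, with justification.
YES

In Q[x] the ideal (g) consists of all multiples of g, so f ∈ (g) iff g | f, i.e. iff the remainder of f on division by g is 0. Divide f by g (g is monic, so eliminate the leading term of the running remainder at each step):
  leading term -2·x^3: subtract (-2·x)·g(x) = -2·x^3 + 8·x^2 - 4·x, leaving 2·x^2 - 8·x + 4
  leading term 2·x^2: subtract (2)·g(x) = 2·x^2 - 8·x + 4, leaving 0
The remainder is 0, so f(x) = g(x) · h(x) with h(x) = 2 - 2·x. Hence g | f, i.e. f ∈ (g).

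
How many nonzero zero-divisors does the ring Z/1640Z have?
In Z/1640Z each nonzero element is either a unit (gcd with 1640 is 1) or a zero-divisor (gcd > 1). The number of units is φ(1640): factorise 1640 = 2^3 · 5 · 41, so φ(1640) = (2^3 − 2^2) · (5 − 1) · (41 − 1) = 4 · 4 · 40 = 640. The nonzero elements number 1640 − 1 = 1639. Hence the nonzero zero-divisors number 1639 − 640 = 999.

Final answer: Z/1640Z has 999 nonzero zero-divisors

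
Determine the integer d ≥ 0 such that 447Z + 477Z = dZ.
(447, 477) = (3); d = 3

In the PID Z, (a, b) is generated by gcd(a, b). Compute gcd(477, 447) with the extended Euclidean algorithm, tracking rows (r, s, t) with s·477 + t·447 = r:
  row A: (477, 1, 0)   [1·477 + 0·447 = 477]
  row B: (447, 0, 1)   [0·477 + 1·447 = 447]
  477 = 1·447 + 30   → row C = row A − 1·row B = (30, 1, −1)   [check: 1·477 − 1·447 = 30]
  447 = 14·30 + 27   → row D = row B − 14·row C = (27, −14, 15)   [check: −14·477 + 15·447 = 27]
  30 = 1·27 + 3   → row E = row C − 1·row D = (3, 15, −16)   [check: 15·477 − 16·447 = 3]
  27 = 9·3 + 0   → remainder 0, stop. gcd = 3 (last nonzero row E).
So gcd(447, 477) = 3, with Bézout identity 15·477 − 16·447 = 3. Containment (⊇): the Bézout identity exhibits 3 as an element of (447, 477), giving (3) ⊆ (447, 477). Containment (⊆): since 3 | 447 and 3 | 477 (447 = 3·149, 477 = 3·159), every Z-linear combination of 447 and 477 is divisible by 3, so (447, 477) ⊆ (3). Therefore (447, 477) = (3), d = 3.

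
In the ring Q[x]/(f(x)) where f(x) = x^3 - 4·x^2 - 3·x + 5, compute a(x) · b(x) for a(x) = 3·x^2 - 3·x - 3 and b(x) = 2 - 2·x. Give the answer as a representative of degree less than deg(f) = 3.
First multiply in Q[x] without reducing: a · b = -6·x^3 + 12·x^2 - 6. Now divide by f(x) = x^3 - 4·x^2 - 3·x + 5, eliminating the leading term at each step:
  leading term -6·x^3: subtract (-6)·f(x) = -6·x^3 + 24·x^2 + 18·x - 30, leaving -12·x^2 - 18·x + 24
The degree is now < 3, so this is the remainder. Hence a · b ≡ -12·x^2 - 18·x + 24 in Q[x]/(f).

Final answer: a · b ≡ -12·x^2 - 18·x + 24 (mod f(x))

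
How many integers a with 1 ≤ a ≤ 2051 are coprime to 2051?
The number of a ∈ {1, ..., 2051} with gcd(a, 2051) = 1 is by definition Euler's totient φ(2051). φ is multiplicative, with φ(p^e) = p^e − p^(e−1). Factorise 2051 = 7 · 293. Then
  φ(2051) = (7 − 1) · (293 − 1) = 6 · 292 = 1752.
So there are 1752 such integers.

Final answer: 1752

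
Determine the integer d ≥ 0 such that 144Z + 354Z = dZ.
In the PID Z, (a, b) is generated by gcd(a, b). Compute gcd(354, 144) with the extended Euclidean algorithm, tracking rows (r, s, t) with s·354 + t·144 = r:
  row A: (354, 1, 0)   [1·354 + 0·144 = 354]
  row B: (144, 0, 1)   [0·354 + 1·144 = 144]
  354 = 2·144 + 66   → row C = row A − 2·row B = (66, 1, −2)   [check: 1·354 − 2·144 = 66]
  144 = 2·66 + 12   → row D = row B − 2·row C = (12, −2, 5)   [check: −2·354 + 5·144 = 12]
  66 = 5·12 + 6   → row E = row C − 5·row D = (6, 11, −27)   [check: 11·354 − 27·144 = 6]
  12 = 2·6 + 0   → remainder 0, stop. gcd = 6 (last nonzero row E).
So gcd(144, 354) = 6, with Bézout identity 11·354 − 27·144 = 6. Containment (⊇): the Bézout identity exhibits 6 as an element of (144, 354), giving (6) ⊆ (144, 354). Containment (⊆): since 6 | 144 and 6 | 354 (144 = 6·24, 354 = 6·59), every Z-linear combination of 144 and 354 is divisible by 6, so (144, 354) ⊆ (6). Therefore (144, 354) = (6), d = 6.

Final answer: (144, 354) = (6); d = 6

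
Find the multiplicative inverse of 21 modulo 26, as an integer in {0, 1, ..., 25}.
Apply the extended Euclidean algorithm to (26, 21), tracking rows (r, s, t) with s·26 + t·21 = r. Each division r_prev = q·r_cur + r_new produces the new row as (previous row) − q·(current row):
  row A: (26, 1, 0)   [1·26 + 0·21 = 26]
  row B: (21, 0, 1)   [0·26 + 1·21 = 21]
  26 = 1·21 + 5   → row C = row A − 1·row B = (5, 1, −1)   [check: 1·26 − 1·21 = 5]
  21 = 4·5 + 1   → row D = row B − 4·row C = (1, −4, 5)   [check: −4·26 + 5·21 = 1]
  5 = 5·1 + 0   → remainder 0, stop. gcd = 1 (last nonzero row D).
The gcd is 1, so 21 is invertible mod 26. The last nonzero row gives −4·26 + 5·21 = 1, so t = 5. So 21^(−1) ≡ 5 (mod 26). Verify: 21 · 5 = 105 ≡ 1 (mod 26). ✓

Final answer: 21^(−1) ≡ 5 (mod 26)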